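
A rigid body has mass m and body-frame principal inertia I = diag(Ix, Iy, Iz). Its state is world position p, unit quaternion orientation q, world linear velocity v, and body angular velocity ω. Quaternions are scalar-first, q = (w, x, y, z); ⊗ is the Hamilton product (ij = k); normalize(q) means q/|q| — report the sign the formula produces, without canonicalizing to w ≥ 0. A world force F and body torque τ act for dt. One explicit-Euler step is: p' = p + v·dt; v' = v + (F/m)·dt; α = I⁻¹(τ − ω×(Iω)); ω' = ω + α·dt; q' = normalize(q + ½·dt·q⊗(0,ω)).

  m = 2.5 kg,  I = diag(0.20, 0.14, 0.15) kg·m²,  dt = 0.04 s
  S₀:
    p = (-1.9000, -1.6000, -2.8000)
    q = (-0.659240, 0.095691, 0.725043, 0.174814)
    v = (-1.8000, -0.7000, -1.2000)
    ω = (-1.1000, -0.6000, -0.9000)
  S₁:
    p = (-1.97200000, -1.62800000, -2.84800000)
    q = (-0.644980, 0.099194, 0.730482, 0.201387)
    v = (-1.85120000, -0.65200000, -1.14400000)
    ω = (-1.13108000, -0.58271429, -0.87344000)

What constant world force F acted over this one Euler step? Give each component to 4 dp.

v₁ − v₀ = (-0.05120000, 0.04800000, 0.05600000)
applied force F = (-3.2000, 3.0000, 3.5000)

F = (-3.2000, 3.0000, 3.5000)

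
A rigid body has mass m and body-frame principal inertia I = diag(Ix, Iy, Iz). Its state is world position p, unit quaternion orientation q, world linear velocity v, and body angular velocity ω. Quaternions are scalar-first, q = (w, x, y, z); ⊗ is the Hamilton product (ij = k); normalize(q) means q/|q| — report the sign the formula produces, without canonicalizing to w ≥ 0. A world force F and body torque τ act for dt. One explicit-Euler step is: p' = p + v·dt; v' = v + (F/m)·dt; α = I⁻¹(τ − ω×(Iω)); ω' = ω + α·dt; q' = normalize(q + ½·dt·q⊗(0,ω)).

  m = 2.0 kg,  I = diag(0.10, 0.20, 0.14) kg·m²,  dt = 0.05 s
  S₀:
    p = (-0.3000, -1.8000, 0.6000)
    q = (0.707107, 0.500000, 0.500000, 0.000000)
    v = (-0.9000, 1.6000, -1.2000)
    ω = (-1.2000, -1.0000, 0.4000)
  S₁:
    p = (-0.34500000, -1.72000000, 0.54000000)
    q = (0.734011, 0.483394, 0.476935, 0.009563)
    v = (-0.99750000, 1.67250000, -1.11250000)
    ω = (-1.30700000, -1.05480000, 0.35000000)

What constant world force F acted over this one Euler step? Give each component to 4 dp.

F = (-3.9000, 2.9000, 3.5000)

velocity change Δv = (-0.09750000, 0.07250000, 0.08750000)
F = m·Δv/dt = (-3.9000, 2.9000, 3.5000)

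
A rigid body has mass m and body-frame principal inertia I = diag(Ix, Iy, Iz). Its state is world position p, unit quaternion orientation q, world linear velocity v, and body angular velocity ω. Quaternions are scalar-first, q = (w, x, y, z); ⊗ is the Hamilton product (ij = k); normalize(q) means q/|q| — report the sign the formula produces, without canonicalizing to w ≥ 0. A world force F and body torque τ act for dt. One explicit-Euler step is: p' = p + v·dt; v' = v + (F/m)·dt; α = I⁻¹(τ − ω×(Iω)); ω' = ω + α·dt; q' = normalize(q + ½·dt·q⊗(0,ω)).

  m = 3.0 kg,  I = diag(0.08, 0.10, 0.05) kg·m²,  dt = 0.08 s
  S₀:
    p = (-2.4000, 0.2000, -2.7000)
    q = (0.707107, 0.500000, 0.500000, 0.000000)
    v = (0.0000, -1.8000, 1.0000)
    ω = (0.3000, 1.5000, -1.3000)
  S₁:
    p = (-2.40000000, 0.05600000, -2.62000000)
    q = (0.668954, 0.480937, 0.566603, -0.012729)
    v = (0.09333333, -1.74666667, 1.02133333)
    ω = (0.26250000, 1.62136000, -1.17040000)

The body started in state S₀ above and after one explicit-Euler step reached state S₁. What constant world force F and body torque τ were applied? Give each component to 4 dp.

ω₁ − ω₀ = (-0.03750000, 0.12136000, 0.12960000)
I·α + gyro = (0.0600, 0.1400, 0.0900)
velocity change Δv = (0.09333333, 0.05333333, 0.02133333)
applied force F = (3.5000, 2.0000, 0.8000)

F = (3.5000, 2.0000, 0.8000)
τ = (0.0600, 0.1400, 0.0900)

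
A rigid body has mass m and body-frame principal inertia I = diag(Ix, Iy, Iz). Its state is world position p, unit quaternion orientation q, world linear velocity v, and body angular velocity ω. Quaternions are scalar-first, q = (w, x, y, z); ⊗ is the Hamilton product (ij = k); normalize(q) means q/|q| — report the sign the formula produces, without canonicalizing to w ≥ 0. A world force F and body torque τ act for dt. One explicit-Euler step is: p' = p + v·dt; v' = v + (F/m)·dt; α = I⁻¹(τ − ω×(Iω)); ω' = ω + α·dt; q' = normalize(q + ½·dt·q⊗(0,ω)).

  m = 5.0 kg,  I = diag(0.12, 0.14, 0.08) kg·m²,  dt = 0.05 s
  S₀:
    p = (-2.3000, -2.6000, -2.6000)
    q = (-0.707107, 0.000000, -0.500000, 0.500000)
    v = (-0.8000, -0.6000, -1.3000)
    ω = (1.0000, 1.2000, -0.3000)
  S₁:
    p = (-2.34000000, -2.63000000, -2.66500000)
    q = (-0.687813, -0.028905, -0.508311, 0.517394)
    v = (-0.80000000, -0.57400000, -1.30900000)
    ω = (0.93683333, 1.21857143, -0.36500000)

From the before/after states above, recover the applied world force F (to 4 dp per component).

F = (0.0000, 2.6000, -0.9000)

velocity change Δv = (0.00000000, 0.02600000, -0.00900000)
F = m·Δv/dt = (0.0000, 2.6000, -0.9000)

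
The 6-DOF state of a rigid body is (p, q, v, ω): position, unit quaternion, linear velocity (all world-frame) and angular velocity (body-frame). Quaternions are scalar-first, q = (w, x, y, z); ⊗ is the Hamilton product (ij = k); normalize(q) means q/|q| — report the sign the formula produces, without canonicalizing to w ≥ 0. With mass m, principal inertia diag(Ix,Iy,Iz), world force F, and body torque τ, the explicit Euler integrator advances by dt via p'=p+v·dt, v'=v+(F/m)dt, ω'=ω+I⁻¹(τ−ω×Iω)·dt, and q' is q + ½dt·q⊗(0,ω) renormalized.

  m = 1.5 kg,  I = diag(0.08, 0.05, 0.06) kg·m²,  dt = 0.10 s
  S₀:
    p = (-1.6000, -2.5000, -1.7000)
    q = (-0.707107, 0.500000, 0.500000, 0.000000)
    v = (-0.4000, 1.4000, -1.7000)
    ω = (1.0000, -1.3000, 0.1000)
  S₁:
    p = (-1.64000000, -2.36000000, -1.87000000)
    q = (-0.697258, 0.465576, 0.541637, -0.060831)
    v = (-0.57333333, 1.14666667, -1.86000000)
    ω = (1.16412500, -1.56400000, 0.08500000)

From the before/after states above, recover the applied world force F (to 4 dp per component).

F = (-2.6000, -3.8000, -2.4000)

velocity change Δv = (-0.17333333, -0.25333333, -0.16000000)
m·(v₁−v₀)/dt = (-2.6000, -3.8000, -2.4000)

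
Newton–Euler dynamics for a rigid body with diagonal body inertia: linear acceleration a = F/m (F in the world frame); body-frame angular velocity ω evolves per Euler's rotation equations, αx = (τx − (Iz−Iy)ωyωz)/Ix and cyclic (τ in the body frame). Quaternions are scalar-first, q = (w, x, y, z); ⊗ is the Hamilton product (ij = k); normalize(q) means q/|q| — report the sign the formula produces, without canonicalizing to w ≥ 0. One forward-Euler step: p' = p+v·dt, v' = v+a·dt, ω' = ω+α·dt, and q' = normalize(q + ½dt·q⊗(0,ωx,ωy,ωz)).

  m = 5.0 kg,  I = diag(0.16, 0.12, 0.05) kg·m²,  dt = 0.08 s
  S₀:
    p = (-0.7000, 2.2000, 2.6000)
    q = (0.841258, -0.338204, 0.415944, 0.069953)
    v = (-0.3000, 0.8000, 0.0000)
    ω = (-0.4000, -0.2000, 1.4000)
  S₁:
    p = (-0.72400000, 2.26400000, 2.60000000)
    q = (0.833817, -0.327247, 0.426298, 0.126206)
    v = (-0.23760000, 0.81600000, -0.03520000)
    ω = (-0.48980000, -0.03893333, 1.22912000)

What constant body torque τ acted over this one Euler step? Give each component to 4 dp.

rate change Δω = (-0.08980000, 0.16106667, -0.17088000)
gyro term ω₀×Iω₀ = (0.0196, -0.0616, -0.0032)
I·α + gyro = (-0.1600, 0.1800, -0.1100)

τ = (-0.1600, 0.1800, -0.1100)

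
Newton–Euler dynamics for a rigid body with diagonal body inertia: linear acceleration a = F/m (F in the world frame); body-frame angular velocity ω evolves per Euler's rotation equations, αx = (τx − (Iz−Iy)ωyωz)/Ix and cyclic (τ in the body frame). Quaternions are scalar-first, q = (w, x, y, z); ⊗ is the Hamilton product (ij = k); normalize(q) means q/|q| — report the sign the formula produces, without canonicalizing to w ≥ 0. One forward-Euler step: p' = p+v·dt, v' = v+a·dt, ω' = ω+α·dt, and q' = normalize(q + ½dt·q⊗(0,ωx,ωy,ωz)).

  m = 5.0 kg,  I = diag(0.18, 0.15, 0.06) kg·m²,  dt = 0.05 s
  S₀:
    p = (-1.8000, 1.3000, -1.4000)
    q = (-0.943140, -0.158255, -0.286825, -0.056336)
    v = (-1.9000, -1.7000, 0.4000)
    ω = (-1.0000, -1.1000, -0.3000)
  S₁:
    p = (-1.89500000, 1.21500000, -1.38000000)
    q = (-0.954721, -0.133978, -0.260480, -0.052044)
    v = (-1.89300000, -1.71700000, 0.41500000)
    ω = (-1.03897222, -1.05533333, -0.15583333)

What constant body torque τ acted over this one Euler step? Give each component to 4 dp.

τ = (-0.1700, 0.1700, 0.1400)

Δω = ω₁−ω₀ = (-0.03897222, 0.04466667, 0.14416667)
I·α + gyro = (-0.1700, 0.1700, 0.1400)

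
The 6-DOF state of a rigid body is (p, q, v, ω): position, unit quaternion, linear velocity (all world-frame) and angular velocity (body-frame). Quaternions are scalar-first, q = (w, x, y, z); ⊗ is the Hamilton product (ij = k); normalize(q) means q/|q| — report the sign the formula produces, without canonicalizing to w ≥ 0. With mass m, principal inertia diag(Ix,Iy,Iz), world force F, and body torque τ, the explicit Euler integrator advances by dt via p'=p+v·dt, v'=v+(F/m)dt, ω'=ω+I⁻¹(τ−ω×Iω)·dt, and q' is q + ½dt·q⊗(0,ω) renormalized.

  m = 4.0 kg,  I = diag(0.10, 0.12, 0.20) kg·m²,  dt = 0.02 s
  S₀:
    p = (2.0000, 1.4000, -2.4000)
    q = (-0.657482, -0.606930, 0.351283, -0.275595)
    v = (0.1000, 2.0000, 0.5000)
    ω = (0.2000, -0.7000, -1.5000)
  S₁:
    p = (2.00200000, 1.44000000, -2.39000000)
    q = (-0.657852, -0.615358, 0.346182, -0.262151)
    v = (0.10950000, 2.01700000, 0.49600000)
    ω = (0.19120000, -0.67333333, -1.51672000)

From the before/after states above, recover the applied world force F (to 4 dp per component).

F = (1.9000, 3.4000, -0.8000)

v₁ − v₀ = (0.00950000, 0.01700000, -0.00400000)
F = m·Δv/dt = (1.9000, 3.4000, -0.8000)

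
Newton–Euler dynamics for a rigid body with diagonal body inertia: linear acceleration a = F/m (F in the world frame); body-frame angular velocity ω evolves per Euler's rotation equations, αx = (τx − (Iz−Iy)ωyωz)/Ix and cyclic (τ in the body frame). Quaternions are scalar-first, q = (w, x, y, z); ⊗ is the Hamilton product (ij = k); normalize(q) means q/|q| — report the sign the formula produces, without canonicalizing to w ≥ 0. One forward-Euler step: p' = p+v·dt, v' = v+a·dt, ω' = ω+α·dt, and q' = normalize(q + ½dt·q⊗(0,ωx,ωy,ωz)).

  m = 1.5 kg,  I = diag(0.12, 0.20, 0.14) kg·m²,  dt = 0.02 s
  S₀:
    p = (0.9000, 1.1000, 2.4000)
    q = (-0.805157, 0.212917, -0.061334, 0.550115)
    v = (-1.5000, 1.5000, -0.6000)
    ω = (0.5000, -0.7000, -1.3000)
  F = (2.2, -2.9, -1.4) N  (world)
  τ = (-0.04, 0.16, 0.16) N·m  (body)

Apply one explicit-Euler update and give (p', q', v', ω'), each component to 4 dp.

p' = (0.8700, 1.1300, 2.3880)
q' = (-0.7994, 0.2135, -0.0502, 0.5593)
v' = (-1.4707, 1.4613, -0.6187)
ω' = (0.5024, -0.6853, -1.2731)

ω×(Iω) gyroscopic = (-0.0546, 0.0130, -0.0280)
(τ − ω×Iω)/I = (0.1217, 0.7350, 1.3429)
new body rate ω' = (0.5024, -0.6853, -1.2731)
Hamilton product q⊗(0,ω) = (0.5657572, 0.0622362, 1.1154595, 0.9283292)
q' = normalize(q + ½dt·q⊗(0,ω)) = (-0.7994, 0.2135, -0.0502, 0.5593)
new position p' = (0.8700, 1.1300, 2.3880)
v + (F/m)dt = (-1.4707, 1.4613, -0.6187)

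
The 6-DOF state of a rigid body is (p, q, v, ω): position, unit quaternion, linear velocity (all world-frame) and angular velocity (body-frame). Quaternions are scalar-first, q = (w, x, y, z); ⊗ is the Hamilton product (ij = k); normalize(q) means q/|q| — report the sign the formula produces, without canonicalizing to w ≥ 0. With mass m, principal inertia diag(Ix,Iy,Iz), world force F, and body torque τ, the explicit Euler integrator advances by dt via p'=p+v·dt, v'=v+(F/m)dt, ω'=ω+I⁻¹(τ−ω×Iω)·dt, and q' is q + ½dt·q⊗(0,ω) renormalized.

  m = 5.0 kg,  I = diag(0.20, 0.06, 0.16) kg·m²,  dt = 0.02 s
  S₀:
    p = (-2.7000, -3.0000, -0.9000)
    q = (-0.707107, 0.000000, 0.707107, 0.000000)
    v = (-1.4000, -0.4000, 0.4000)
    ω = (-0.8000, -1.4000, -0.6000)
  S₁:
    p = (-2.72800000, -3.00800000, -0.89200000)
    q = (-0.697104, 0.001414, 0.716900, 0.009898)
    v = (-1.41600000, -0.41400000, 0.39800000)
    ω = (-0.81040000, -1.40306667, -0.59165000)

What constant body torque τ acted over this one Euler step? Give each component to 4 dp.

ω₁ − ω₀ = (-0.01040000, -0.00306667, 0.00835000)
gyro term ω₀×Iω₀ = (0.0840, 0.0192, -0.1568)
applied torque τ = (-0.0200, 0.0100, -0.0900)

τ = (-0.0200, 0.0100, -0.0900)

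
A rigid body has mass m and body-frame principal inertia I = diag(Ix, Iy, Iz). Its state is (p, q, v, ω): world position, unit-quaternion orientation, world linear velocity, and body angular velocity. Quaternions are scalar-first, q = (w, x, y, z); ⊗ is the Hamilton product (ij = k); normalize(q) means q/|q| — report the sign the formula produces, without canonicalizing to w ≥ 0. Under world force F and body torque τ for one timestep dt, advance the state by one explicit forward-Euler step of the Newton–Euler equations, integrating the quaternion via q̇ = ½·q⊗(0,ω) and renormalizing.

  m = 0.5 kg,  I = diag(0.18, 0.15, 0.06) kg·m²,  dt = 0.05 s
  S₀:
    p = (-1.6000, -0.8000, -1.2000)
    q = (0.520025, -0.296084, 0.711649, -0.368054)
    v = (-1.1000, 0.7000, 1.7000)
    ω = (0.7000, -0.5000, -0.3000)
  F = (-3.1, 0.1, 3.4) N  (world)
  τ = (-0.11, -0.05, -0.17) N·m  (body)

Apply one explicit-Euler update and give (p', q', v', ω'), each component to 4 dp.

(τ − ω×Iω)/I = (-0.5361, -0.1653, -3.0083)
ω' = ω + α·dt = (0.6732, -0.5083, -0.4504)
q⊗(0,ω) = (0.4526671, -0.0335042, -0.6064755, -0.5061198)
q + ½dt·q⊗(0,ω), renormalized = (0.5312, -0.2968, 0.6963, -0.3806)
new position p' = (-1.6550, -0.7650, -1.1150)
v + (F/m)dt = (-1.4100, 0.7100, 2.0400)

p' = (-1.6550, -0.7650, -1.1150)
q' = (0.5312, -0.2968, 0.6963, -0.3806)
v' = (-1.4100, 0.7100, 2.0400)
ω' = (0.6732, -0.5083, -0.4504)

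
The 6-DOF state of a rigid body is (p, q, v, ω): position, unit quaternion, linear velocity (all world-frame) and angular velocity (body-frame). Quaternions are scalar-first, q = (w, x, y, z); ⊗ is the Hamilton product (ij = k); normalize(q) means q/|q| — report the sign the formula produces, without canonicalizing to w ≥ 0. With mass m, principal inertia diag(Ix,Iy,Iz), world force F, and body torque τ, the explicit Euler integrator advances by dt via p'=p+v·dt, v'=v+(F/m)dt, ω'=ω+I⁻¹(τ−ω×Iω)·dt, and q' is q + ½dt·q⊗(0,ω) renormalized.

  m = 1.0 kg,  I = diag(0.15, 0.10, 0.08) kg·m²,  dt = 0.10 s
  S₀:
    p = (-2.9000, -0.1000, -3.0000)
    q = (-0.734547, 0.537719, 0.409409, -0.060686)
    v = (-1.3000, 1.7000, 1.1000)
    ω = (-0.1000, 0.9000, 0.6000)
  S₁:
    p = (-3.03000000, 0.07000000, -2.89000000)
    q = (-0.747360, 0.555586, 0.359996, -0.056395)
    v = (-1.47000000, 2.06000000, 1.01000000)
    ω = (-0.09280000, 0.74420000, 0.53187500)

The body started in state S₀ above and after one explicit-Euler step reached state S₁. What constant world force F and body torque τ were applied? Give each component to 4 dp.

ω₁ − ω₀ = (0.00720000, -0.15580000, -0.06812500)
I·α + gyro = (0.0000, -0.1600, -0.0500)
velocity change Δv = (-0.17000000, 0.36000000, -0.09000000)
m·(v₁−v₀)/dt = (-1.7000, 3.6000, -0.9000)

F = (-1.7000, 3.6000, -0.9000)
τ = (0.0000, -0.1600, -0.0500)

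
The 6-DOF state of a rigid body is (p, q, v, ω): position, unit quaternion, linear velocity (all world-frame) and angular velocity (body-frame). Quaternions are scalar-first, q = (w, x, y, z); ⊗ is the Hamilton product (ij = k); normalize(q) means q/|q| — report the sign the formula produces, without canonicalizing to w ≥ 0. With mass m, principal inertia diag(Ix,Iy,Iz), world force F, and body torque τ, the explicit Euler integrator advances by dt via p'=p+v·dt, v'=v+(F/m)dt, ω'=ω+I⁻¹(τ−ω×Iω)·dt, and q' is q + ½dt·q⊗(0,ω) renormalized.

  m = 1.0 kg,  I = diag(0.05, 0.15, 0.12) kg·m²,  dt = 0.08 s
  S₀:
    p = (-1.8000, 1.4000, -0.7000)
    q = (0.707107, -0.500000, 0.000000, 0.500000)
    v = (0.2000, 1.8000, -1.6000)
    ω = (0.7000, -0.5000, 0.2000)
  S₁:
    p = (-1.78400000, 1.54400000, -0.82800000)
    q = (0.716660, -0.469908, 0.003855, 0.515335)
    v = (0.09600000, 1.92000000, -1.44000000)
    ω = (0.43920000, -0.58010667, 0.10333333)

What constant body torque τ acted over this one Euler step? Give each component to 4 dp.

rate change Δω = (-0.26080000, -0.08010667, -0.09666667)
precession coupling = (0.0030, -0.0098, -0.0350)
τ = I·(Δω/dt) + ω₀×(Iω₀) = (-0.1600, -0.1600, -0.1800)

τ = (-0.1600, -0.1600, -0.1800)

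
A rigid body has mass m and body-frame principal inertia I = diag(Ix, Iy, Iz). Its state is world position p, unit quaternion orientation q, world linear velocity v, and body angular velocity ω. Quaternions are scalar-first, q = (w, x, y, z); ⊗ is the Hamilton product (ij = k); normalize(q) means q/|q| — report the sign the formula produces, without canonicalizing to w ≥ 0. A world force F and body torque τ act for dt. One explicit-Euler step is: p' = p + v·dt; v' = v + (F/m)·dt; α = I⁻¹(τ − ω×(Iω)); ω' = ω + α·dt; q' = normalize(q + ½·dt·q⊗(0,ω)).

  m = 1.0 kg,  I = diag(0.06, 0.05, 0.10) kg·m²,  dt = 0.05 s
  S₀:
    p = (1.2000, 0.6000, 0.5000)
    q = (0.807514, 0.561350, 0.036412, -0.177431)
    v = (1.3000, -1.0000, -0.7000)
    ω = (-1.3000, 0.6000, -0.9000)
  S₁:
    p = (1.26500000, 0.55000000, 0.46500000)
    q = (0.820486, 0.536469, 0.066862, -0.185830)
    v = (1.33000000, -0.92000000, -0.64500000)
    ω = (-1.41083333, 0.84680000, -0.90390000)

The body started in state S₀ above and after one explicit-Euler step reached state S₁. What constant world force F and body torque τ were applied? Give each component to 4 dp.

F = (0.6000, 1.6000, 1.1000)
τ = (-0.1600, 0.2000, 0.0000)

Δω = ω₁−ω₀ = (-0.11083333, 0.24680000, -0.00390000)
gyro term ω₀×Iω₀ = (-0.0270, -0.0468, 0.0078)
τ = I·(Δω/dt) + ω₀×(Iω₀) = (-0.1600, 0.2000, 0.0000)
Δv = v₁−v₀ = (0.03000000, 0.08000000, 0.05500000)
F = m·Δv/dt = (0.6000, 1.6000, 1.1000)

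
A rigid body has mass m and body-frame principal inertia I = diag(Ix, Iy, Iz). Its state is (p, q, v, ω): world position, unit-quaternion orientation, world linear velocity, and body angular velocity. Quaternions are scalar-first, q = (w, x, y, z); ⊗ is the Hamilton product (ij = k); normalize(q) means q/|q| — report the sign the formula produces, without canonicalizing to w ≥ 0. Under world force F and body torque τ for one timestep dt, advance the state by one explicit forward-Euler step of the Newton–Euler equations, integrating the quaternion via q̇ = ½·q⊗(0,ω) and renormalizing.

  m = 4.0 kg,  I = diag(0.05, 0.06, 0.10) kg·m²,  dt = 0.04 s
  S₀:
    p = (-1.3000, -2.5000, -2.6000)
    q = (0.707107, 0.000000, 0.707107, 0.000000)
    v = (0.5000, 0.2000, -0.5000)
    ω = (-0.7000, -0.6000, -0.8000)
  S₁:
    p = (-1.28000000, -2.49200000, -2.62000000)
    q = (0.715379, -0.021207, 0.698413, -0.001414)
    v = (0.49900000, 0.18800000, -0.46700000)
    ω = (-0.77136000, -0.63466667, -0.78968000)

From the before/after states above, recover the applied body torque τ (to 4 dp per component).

τ = (-0.0700, -0.0800, 0.0300)

Δω = ω₁−ω₀ = (-0.07136000, -0.03466667, 0.01032000)
ω₀×(Iω₀) = (0.0192, -0.0280, 0.0042)
τ = I·(Δω/dt) + ω₀×(Iω₀) = (-0.0700, -0.0800, 0.0300)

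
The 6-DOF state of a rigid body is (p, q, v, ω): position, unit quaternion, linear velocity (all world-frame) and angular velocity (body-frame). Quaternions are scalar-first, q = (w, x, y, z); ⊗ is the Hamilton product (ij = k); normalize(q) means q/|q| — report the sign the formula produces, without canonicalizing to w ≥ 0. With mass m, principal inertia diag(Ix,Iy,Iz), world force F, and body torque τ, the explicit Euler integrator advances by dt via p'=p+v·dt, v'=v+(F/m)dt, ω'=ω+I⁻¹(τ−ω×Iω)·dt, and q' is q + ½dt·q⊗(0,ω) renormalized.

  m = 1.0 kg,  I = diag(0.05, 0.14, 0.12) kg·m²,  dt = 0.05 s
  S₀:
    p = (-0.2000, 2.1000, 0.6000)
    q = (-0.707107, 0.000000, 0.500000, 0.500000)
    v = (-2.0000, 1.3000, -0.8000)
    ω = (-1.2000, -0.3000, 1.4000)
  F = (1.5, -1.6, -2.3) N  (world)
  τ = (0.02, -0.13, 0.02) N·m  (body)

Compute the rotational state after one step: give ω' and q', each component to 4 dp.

ω' = (-1.1884, -0.3884, 1.3948)
q' = (-0.7201, 0.0424, 0.4898, 0.4897)

gyro term ω×Iω = (0.0084, 0.1176, 0.0324)
(τ − ω×Iω)/I = (0.2320, -1.7686, -0.1033)
new body rate ω' = (-1.1884, -0.3884, 1.3948)
q⊗(0,ω) = (-0.5500000, 1.6985284, -0.3878679, -0.3899498)
updated quaternion q' = (-0.7201, 0.0424, 0.4898, 0.4897)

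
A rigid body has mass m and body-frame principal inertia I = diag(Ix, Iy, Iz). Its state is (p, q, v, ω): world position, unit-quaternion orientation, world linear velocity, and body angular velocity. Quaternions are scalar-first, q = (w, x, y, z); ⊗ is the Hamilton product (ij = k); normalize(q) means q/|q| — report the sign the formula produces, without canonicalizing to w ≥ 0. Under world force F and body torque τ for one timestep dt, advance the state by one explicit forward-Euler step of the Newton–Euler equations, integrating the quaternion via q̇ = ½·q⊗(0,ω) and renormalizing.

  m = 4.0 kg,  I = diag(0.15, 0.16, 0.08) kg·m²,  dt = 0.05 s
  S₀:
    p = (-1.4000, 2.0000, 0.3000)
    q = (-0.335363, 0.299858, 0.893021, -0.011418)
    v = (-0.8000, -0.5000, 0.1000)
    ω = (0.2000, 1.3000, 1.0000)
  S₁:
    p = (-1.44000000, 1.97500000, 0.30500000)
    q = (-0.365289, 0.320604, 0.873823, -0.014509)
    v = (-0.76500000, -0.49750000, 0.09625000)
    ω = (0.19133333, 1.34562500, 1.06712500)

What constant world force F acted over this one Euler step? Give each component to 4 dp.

Δv = v₁−v₀ = (0.03500000, 0.00250000, -0.00375000)
F = m·Δv/dt = (2.8000, 0.2000, -0.3000)

F = (2.8000, 0.2000, -0.3000)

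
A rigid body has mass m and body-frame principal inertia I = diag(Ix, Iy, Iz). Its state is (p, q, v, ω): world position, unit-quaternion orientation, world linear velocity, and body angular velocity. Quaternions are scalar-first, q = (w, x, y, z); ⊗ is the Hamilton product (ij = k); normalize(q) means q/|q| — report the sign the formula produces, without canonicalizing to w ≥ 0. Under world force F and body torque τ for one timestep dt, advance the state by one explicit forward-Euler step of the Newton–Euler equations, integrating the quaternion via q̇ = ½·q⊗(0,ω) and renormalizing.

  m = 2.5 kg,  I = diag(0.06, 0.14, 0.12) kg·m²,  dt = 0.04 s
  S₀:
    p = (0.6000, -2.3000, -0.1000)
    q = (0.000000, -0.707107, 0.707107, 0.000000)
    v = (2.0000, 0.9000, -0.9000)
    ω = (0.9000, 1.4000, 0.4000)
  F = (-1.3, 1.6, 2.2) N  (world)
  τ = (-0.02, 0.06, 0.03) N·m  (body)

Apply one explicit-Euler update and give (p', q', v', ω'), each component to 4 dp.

p' = (0.6800, -2.2640, -0.1360)
q' = (-0.0071, -0.7010, 0.7123, -0.0325)
v' = (1.9792, 0.9256, -0.8648)
ω' = (0.8941, 1.4233, 0.3764)

new position p' = (0.6800, -2.2640, -0.1360)
v + (F/m)dt = (1.9792, 0.9256, -0.8648)
gyro term ω×Iω = (-0.0112, -0.0216, 0.1008)
(τ − ω×Iω)/I = (-0.1467, 0.5829, -0.5900)
new body rate ω' = (0.8941, 1.4233, 0.3764)
Hamilton product q⊗(0,ω) = (-0.3535535, 0.2828428, 0.2828428, -1.6263461)
q + ½dt·q⊗(0,ω), renormalized = (-0.0071, -0.7010, 0.7123, -0.0325)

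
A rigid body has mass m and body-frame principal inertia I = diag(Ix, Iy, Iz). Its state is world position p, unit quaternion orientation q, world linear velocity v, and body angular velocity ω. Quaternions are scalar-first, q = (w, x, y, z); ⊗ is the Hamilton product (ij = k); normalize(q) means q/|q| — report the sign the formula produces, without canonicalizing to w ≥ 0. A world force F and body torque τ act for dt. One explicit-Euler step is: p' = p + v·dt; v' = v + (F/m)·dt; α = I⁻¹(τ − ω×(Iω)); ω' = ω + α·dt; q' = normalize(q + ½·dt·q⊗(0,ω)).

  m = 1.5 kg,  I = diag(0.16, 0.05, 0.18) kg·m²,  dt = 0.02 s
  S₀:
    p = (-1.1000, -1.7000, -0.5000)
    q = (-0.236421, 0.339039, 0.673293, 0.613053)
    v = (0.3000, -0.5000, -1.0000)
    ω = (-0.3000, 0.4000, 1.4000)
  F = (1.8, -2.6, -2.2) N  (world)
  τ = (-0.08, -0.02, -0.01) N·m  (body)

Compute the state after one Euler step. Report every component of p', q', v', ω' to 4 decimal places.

linear accel F/m = (1.2000, -1.7333, -1.4667)
p + v·dt = (-1.0940, -1.7100, -0.5200)
v + (F/m)dt = (0.3240, -0.5347, -1.0293)
gyro term ω×Iω = (0.0728, 0.0084, 0.0132)
angular accel α = (-0.9550, -0.5680, -0.1289)
ω' = ω + α·dt = (-0.3191, 0.3886, 1.3974)
q⊗(0,ω) = (-1.0258797, 0.7683153, -0.7531389, 0.0066141)
updated quaternion q' = (-0.2467, 0.3467, 0.6657, 0.6131)

p' = (-1.0940, -1.7100, -0.5200)
q' = (-0.2467, 0.3467, 0.6657, 0.6131)
v' = (0.3240, -0.5347, -1.0293)
ω' = (-0.3191, 0.3886, 1.3974)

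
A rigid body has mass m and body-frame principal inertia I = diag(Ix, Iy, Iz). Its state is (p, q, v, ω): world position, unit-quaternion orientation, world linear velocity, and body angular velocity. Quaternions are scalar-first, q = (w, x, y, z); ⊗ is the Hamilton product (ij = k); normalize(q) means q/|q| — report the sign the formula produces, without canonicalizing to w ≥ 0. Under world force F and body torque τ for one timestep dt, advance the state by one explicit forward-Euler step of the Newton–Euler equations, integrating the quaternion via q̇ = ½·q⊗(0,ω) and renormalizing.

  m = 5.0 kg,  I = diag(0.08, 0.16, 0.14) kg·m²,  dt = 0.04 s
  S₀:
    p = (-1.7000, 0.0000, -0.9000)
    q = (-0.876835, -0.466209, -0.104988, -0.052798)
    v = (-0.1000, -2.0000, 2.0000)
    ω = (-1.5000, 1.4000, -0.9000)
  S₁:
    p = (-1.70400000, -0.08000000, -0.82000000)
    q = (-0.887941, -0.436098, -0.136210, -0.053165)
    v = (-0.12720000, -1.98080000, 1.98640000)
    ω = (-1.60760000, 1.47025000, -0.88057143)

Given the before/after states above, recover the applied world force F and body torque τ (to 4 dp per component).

F = (-3.4000, 2.4000, -1.7000)
τ = (-0.1900, 0.2000, -0.1000)

Δv = v₁−v₀ = (-0.02720000, 0.01920000, -0.01360000)
F = m·Δv/dt = (-3.4000, 2.4000, -1.7000)
Δω = ω₁−ω₀ = (-0.10760000, 0.07025000, 0.01942857)
precession coupling = (0.0252, -0.0810, -0.1680)
applied torque τ = (-0.1900, 0.2000, -0.1000)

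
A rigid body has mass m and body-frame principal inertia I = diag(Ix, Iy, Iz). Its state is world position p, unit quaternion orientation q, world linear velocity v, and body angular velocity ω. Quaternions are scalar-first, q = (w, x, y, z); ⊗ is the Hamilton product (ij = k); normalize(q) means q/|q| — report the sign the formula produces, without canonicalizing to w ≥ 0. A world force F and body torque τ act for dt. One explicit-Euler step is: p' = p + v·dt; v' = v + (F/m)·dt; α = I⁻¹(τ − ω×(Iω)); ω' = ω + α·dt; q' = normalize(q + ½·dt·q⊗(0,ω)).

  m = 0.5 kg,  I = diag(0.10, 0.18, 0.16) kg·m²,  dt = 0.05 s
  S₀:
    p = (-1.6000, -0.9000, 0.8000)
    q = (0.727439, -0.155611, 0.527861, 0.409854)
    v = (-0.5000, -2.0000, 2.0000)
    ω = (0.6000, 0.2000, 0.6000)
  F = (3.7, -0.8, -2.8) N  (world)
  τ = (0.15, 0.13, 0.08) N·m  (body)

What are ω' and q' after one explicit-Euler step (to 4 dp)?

gyro term ω×Iω = (-0.0024, -0.0216, 0.0096)
angular accel α = (1.5240, 0.8422, 0.4400)
ω' = ω + α·dt = (0.6762, 0.2421, 0.6220)
Hamilton product q⊗(0,ω) = (-0.2581180, 0.6712092, 0.4847668, 0.0886246)
updated quaternion q' = (0.7208, -0.1388, 0.5399, 0.4120)

ω' = (0.6762, 0.2421, 0.6220)
q' = (0.7208, -0.1388, 0.5399, 0.4120)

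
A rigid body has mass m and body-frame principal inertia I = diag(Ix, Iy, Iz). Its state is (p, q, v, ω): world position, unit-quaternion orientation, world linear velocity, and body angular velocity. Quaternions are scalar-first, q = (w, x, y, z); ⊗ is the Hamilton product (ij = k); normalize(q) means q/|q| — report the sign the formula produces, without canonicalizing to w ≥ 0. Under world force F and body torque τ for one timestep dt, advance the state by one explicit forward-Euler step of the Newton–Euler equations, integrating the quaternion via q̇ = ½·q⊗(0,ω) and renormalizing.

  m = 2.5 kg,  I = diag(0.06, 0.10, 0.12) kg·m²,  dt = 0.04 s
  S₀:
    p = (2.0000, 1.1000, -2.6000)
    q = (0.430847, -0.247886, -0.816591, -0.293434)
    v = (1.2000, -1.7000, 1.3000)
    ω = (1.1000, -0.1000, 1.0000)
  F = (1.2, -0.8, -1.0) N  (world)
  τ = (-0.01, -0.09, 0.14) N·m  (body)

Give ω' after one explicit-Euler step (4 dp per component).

ω' = (1.0947, -0.1096, 1.0481)

ω×(Iω) gyroscopic = (-0.0020, -0.0660, -0.0044)
(τ − ω×Iω)/I = (-0.1333, -0.2400, 1.2033)
ω + α·dt = (1.0947, -0.1096, 1.0481)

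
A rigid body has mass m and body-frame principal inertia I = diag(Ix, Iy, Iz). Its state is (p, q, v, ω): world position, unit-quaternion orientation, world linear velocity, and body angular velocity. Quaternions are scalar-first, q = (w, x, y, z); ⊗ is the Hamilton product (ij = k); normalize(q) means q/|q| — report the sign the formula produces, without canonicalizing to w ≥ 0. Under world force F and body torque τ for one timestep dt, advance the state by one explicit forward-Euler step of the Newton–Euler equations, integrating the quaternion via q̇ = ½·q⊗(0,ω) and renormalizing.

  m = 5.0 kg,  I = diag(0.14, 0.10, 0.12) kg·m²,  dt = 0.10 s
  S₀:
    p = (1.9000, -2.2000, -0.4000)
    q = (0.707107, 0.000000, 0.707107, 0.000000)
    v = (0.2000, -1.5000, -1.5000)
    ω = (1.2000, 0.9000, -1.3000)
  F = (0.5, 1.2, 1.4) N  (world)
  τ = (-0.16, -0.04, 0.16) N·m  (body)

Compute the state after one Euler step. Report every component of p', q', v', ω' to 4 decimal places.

(τ − ω×Iω)/I = (-0.9757, -0.0880, 1.6933)
ω + α·dt = (1.1024, 0.8912, -1.1307)
Hamilton product q⊗(0,ω) = (-0.6363963, -0.0707107, 0.6363963, -1.7677675)
q + ½dt·q⊗(0,ω), renormalized = (0.6720, -0.0035, 0.7353, -0.0880)
a = F/m = (0.1000, 0.2400, 0.2800)
p + v·dt = (1.9200, -2.3500, -0.5500)
new velocity v' = (0.2100, -1.4760, -1.4720)

p' = (1.9200, -2.3500, -0.5500)
q' = (0.6720, -0.0035, 0.7353, -0.0880)
v' = (0.2100, -1.4760, -1.4720)
ω' = (1.1024, 0.8912, -1.1307)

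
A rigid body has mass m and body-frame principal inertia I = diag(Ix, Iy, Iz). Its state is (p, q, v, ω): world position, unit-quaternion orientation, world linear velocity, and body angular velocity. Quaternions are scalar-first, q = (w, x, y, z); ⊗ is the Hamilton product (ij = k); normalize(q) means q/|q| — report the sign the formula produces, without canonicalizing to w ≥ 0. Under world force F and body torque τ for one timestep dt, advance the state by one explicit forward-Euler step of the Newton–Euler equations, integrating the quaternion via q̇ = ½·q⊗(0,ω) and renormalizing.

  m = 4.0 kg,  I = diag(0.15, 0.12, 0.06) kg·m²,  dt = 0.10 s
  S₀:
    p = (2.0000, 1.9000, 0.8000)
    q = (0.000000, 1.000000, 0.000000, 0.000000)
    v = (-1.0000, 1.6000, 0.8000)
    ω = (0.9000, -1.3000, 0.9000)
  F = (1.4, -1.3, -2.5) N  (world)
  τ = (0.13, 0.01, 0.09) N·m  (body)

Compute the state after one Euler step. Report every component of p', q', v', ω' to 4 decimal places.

p' = (1.9000, 2.0600, 0.8800)
q' = (-0.0448, 0.9959, -0.0448, -0.0647)
v' = (-0.9650, 1.5675, 0.7375)
ω' = (0.9399, -1.3524, 0.9915)

α = I⁻¹(τ − ω×Iω) = (0.3987, -0.5242, 0.9150)
ω + α·dt = (0.9399, -1.3524, 0.9915)
Hamilton product q⊗(0,ω) = (-0.9000000, 0.0000000, -0.9000000, -1.3000000)
updated quaternion q' = (-0.0448, 0.9959, -0.0448, -0.0647)
p + v·dt = (1.9000, 2.0600, 0.8800)
v' = v + a·dt = (-0.9650, 1.5675, 0.7375)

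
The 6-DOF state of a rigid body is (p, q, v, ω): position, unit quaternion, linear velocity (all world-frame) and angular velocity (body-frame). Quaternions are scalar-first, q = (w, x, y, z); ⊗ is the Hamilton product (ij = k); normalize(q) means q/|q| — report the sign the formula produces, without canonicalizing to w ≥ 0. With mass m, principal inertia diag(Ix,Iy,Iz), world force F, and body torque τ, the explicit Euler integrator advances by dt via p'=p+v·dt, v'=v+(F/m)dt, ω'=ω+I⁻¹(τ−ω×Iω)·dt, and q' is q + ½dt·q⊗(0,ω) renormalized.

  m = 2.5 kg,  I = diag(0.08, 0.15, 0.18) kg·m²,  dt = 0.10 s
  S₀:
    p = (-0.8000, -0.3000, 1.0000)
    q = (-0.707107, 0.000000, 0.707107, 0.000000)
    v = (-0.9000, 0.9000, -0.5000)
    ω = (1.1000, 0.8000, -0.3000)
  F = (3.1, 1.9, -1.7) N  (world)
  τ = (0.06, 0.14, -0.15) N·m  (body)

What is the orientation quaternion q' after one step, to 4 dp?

q⊗(0,ω) = (-0.5656856, -0.9899498, -0.5656856, -0.5656856)
updated quaternion q' = (-0.7336, -0.0494, 0.6772, -0.0282)

q' = (-0.7336, -0.0494, 0.6772, -0.0282)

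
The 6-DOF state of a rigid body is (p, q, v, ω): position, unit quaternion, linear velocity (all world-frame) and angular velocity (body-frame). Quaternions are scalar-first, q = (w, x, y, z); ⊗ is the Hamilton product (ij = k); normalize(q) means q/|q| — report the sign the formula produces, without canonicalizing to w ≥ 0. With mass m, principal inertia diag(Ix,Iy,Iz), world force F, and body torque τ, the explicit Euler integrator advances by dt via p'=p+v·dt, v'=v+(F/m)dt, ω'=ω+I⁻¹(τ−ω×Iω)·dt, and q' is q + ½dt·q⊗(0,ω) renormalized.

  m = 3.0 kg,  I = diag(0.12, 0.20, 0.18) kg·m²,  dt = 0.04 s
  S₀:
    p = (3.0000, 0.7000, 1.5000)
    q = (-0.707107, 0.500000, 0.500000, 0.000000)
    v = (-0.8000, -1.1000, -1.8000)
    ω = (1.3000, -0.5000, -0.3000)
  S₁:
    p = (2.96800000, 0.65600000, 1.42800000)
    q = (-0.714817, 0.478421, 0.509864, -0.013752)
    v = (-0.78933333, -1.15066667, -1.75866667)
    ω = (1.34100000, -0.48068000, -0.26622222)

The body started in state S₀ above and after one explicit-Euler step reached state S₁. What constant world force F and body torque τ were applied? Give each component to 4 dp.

F = (0.8000, -3.8000, 3.1000)
τ = (0.1200, 0.1200, 0.1000)

ω₁ − ω₀ = (0.04100000, 0.01932000, 0.03377778)
I·α + gyro = (0.1200, 0.1200, 0.1000)
velocity change Δv = (0.01066667, -0.05066667, 0.04133333)
F = m·Δv/dt = (0.8000, -3.8000, 3.1000)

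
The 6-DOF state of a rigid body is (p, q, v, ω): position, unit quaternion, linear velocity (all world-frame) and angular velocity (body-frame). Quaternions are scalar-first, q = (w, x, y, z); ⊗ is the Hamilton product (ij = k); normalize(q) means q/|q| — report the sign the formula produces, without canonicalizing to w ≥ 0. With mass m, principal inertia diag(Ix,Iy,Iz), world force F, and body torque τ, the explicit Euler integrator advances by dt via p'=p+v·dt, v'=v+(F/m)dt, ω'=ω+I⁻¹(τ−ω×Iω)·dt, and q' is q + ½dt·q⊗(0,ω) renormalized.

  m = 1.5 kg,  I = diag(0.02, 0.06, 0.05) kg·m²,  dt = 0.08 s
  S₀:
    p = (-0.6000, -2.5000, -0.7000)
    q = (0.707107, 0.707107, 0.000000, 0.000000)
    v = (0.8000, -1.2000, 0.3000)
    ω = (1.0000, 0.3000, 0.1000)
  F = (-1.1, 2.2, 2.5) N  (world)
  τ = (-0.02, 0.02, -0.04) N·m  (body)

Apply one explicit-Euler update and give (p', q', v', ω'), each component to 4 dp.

p + v·dt = (-0.5360, -2.5960, -0.6760)
v' = v + a·dt = (0.7413, -1.0827, 0.4333)
α = I⁻¹(τ − ω×Iω) = (-0.9850, 0.3833, -1.0400)
new body rate ω' = (0.9212, 0.3307, 0.0168)
Hamilton product q⊗(0,ω) = (-0.7071070, 0.7071070, 0.1414214, 0.2828428)
q' = normalize(q + ½dt·q⊗(0,ω)) = (0.6782, 0.7347, 0.0057, 0.0113)

p' = (-0.5360, -2.5960, -0.6760)
q' = (0.6782, 0.7347, 0.0057, 0.0113)
v' = (0.7413, -1.0827, 0.4333)
ω' = (0.9212, 0.3307, 0.0168)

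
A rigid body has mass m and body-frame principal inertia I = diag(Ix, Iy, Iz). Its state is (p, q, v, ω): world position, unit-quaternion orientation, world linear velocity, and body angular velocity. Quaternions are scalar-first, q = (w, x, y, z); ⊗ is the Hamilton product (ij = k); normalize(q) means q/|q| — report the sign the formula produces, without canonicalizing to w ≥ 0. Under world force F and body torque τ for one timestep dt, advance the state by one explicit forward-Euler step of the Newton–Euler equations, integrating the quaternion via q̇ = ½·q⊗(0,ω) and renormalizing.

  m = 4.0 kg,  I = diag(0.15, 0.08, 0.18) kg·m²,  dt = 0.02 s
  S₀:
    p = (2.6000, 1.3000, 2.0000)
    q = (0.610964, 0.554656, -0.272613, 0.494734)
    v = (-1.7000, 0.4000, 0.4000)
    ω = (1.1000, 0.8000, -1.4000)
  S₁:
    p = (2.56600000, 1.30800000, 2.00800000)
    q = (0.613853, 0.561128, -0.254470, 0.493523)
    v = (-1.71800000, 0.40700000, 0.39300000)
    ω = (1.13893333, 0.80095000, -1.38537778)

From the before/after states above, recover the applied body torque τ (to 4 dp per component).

τ = (0.1800, 0.0500, 0.0700)

ω₁ − ω₀ = (0.03893333, 0.00095000, 0.01462222)
precession coupling = (-0.1120, 0.0462, -0.0616)
I·α + gyro = (0.1800, 0.0500, 0.0700)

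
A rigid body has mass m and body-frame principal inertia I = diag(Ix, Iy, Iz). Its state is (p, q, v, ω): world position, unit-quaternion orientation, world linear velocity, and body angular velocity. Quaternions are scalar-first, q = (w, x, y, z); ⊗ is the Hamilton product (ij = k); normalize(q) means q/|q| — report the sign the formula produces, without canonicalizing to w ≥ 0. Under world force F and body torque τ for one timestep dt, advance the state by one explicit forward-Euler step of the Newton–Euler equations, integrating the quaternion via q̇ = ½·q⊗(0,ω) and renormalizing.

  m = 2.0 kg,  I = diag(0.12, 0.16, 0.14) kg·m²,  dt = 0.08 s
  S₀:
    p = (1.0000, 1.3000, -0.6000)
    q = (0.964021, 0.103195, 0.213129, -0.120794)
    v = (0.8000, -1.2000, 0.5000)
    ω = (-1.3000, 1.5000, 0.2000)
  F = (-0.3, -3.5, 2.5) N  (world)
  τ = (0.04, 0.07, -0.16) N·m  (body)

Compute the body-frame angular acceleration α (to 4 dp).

α = (0.3833, 0.4050, -0.5857)

ω×(Iω) gyroscopic = (-0.0060, 0.0052, -0.0780)
angular accel α = (0.3833, 0.4050, -0.5857)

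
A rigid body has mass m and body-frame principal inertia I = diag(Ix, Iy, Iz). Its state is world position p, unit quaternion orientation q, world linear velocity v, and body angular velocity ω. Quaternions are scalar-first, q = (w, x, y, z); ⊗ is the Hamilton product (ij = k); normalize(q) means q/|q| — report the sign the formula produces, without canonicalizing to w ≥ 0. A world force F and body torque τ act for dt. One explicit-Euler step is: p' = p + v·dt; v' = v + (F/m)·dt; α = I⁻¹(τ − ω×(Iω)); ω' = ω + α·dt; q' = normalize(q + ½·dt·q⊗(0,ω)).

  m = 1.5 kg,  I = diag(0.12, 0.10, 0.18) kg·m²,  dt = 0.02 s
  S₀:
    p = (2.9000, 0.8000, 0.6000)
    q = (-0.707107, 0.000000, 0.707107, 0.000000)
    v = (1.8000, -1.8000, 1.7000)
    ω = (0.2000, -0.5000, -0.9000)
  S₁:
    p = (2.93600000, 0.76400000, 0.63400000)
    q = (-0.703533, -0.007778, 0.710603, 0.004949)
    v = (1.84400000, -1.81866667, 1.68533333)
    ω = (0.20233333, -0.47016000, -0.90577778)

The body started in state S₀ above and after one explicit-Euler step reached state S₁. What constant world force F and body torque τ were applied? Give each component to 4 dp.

F = (3.3000, -1.4000, -1.1000)
τ = (0.0500, 0.1600, -0.0500)

Δω = ω₁−ω₀ = (0.00233333, 0.02984000, -0.00577778)
ω₀×(Iω₀) = (0.0360, 0.0108, 0.0020)
applied torque τ = (0.0500, 0.1600, -0.0500)
Δv = v₁−v₀ = (0.04400000, -0.01866667, -0.01466667)
m·(v₁−v₀)/dt = (3.3000, -1.4000, -1.1000)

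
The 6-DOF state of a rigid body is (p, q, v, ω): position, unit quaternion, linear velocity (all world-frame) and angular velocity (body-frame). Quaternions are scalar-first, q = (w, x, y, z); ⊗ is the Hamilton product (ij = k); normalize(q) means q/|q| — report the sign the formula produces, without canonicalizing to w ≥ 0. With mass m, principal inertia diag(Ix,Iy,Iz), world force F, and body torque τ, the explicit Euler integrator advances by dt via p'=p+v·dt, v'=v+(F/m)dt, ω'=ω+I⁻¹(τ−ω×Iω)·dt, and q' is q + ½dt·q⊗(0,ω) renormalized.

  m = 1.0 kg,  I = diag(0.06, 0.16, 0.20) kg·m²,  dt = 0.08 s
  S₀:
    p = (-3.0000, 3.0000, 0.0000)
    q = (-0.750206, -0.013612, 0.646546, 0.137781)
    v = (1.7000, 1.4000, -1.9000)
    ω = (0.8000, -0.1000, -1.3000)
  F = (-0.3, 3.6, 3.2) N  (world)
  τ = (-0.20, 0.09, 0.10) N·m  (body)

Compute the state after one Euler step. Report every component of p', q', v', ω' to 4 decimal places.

a = (-0.3000, 3.6000, 3.2000)
p' = p + v·dt = (-2.8640, 3.1120, -0.1520)
new velocity v' = (1.6760, 1.6880, -1.6440)
(τ − ω×Iω)/I = (-3.4200, -0.3475, 0.5400)
ω' = ω + α·dt = (0.5264, -0.1278, -1.2568)
2q̇ = q⊗(0,ω) = (0.2546595, -1.4268965, 0.1675498, 0.4593922)
q + ½dt·q⊗(0,ω), renormalized = (-0.7386, -0.0706, 0.6520, 0.1559)

p' = (-2.8640, 3.1120, -0.1520)
q' = (-0.7386, -0.0706, 0.6520, 0.1559)
v' = (1.6760, 1.6880, -1.6440)
ω' = (0.5264, -0.1278, -1.2568)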